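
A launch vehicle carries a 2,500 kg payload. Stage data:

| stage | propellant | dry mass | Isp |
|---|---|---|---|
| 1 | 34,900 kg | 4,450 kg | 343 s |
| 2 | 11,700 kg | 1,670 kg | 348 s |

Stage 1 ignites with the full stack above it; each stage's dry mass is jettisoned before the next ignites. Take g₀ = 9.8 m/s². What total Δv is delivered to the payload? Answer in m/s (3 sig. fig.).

Ignition mass of stage 1 = 34,900+4,450 + 11,700+1,670 + 2,500 = 55,220 kg.
Stage 1: m₀ = 55,220 kg, m_f = 55,220 − 34,900 = 20,320 kg; Δv = 343×9.8×ln(2.718) = 3361.4×0.9997 ≈ 3360 m/s.
Stage 2: m₀ = 15,870 kg, m_f = 15,870 − 11,700 = 4,170 kg; Δv = 348×9.8×ln(3.806) = 3410.4×1.3365 ≈ 4558 m/s.
Total Δv = 3360 + 4558 = 7918 m/s.

Δv ≈ 7920 m/s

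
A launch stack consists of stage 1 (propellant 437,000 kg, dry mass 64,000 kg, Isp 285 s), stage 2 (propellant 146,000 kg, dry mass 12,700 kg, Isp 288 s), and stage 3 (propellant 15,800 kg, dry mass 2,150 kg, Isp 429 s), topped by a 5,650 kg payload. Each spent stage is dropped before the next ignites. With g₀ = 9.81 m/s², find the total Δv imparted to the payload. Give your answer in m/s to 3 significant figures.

Δv ≈ 12100 m/s

Ignition mass of stage 1 = 437,000+64,000 + 146,000+12,700 + 15,800+2,150 + 5,650 = 683,300 kg.
Stage 1: m₀ = 683,300 kg, m_f = 683,300 − 437,000 = 246,300 kg; Δv = 285×9.81×ln(2.774) = 2795.9×1.0204 ≈ 2853 m/s.
Stage 2: m₀ = 182,300 kg, m_f = 182,300 − 146,000 = 36,300 kg; Δv = 288×9.81×ln(5.022) = 2825.3×1.6138 ≈ 4560 m/s.
Stage 3: m₀ = 23,600 kg, m_f = 23,600 − 15,800 = 7,800 kg; Δv = 429×9.81×ln(3.026) = 4208.5×1.1071 ≈ 4659 m/s.
Total Δv = 2853 + 4560 + 4659 = 12072 m/s.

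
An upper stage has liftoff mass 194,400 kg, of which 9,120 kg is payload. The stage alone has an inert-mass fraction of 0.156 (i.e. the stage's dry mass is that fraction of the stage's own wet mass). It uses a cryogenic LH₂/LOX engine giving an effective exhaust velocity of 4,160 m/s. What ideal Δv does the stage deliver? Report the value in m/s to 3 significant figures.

Δv ≈ 6790 m/s

Stage wet mass = m₀ − payload = 194,400 − 9,120 = 185,280 kg.
Stage dry mass = ε × stage wet mass = 0.156 × 185,280 = 28,903.7 kg.
Burnout mass m_f = stage dry + payload = 28,903.7 + 9,120 = 38,023.7 kg.
Δv = v_e · ln(194,400/38,023.7) = 4160.0 × ln(5.113) = 4160.0 × 1.6317 ≈ 6788 m/s.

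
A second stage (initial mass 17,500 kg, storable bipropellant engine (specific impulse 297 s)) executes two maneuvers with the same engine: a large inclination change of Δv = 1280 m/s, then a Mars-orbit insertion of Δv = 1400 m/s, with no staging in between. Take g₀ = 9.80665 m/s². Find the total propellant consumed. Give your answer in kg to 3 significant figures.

v_e = Isp · g₀ = 297 × 9.80665 = 2912.6 m/s.
After the first burn: m = 17500 × exp(−1280/2912.6) = 17500 × 0.64438 = 11,276.7 kg.
After the second burn: m = 11,276.7 × exp(−1400/2912.6) = 11,276.7 × 0.61837 = 6,973.17 kg.
Total propellant = m₀ − m_final = 17500 − 6,973.17 = 10,526.83 kg.

total propellant consumed ≈ 10500 kg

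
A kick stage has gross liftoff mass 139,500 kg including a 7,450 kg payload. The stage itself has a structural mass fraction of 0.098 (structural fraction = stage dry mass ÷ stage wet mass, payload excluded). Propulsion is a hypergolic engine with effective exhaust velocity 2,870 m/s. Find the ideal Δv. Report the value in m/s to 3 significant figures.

Δv ≈ 5520 m/s

Stage wet mass = m₀ − payload = 139,500 − 7,450 = 132,050 kg.
Stage dry mass = ε × stage wet mass = 0.098 × 132,050 = 12,940.9 kg.
Burnout mass m_f = stage dry + payload = 12,940.9 + 7,450 = 20,390.9 kg.
Using Δv = v_e ln(m₀/m_f): Δv = v_e · ln(139,500/20,390.9) = 2870.0 × ln(6.841) = 2870.0 × 1.9230 ≈ 5519 m/s.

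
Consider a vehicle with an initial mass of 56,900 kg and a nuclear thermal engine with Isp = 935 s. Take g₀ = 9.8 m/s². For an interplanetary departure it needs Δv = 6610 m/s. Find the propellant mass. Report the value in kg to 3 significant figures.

propellant mass ≈ 29200 kg

v_e = Isp · g₀ = 935 × 9.8 = 9163.0 m/s.
m₀/m_f = exp(Δv / v_e) = exp(6610 / 9163.0) = exp(0.7214) = 2.0573.
m_f = 56,900 / 2.0573 = 27,657.6 kg, so propellant = m₀ − m_f = 56,900 − 27,657.6 = 29,242.4 kg.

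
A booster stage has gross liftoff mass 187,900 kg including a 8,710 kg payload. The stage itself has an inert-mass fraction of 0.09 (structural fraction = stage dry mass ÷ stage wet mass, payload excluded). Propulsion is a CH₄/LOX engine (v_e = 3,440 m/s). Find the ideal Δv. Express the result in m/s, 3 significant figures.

Δv ≈ 6960 m/s

Stage wet mass = m₀ − payload = 187,900 − 8,710 = 179,190 kg.
Stage dry mass = ε × stage wet mass = 0.09 × 179,190 = 16,127.1 kg.
Burnout mass m_f = stage dry + payload = 16,127.1 + 8,710 = 24,837.1 kg.
Δv = v_e · ln(187,900/24,837.1) = 3440.0 × ln(7.565) = 3440.0 × 2.0236 ≈ 6961 m/s.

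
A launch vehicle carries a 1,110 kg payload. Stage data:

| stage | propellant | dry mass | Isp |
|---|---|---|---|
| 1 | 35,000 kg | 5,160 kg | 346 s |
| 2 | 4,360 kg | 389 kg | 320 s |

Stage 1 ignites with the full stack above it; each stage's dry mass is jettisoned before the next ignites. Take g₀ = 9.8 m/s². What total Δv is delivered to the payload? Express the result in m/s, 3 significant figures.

Δv ≈ 9120 m/s

Ignition mass of stage 1 = 35,000+5,160 + 4,360+389 + 1,110 = 46,019 kg.
Stage 1: m₀ = 46,019 kg, m_f = 46,019 − 35,000 = 11,019 kg; Δv = 346×9.8×ln(4.176) = 3390.8×1.4294 ≈ 4847 m/s.
Stage 2: m₀ = 5,859 kg, m_f = 5,859 − 4,360 = 1,499 kg; Δv = 320×9.8×ln(3.909) = 3136.0×1.3632 ≈ 4275 m/s.
Total Δv = 4847 + 4275 = 9122 m/s.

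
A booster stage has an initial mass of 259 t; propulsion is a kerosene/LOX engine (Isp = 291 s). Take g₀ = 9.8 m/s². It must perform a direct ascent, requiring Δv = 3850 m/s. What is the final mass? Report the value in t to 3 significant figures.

v_e = Isp · g₀ = 291 × 9.8 = 2851.8 m/s.
From the ideal rocket equation, m₀/m_f = exp(Δv / v_e) = exp(3850 / 2851.8) = exp(1.3500) = 3.8575.
m_f = m₀ / 3.8575 = 259 / 3.8575 = 67.1419 t.

final mass ≈ 67.1 t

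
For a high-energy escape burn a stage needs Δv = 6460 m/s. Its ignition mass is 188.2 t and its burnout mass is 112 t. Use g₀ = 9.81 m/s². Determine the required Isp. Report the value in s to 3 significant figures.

Isp ≈ 1270 s

ln(m₀/m_f) = ln(188200/112000) = ln(1.68) = 0.5190.
Using Δv = v_e ln(m₀/m_f): v_e = Δv / ln(m₀/m_f) = 6460 / 0.5190 = 12446.9 m/s.
Isp = v_e / g₀ = 12446.9 / 9.81 = 1268.8 s.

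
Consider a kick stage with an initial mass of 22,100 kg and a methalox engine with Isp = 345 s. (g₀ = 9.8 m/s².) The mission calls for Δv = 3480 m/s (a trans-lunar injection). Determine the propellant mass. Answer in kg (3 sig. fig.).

propellant mass ≈ 14200 kg

v_e = Isp · g₀ = 345 × 9.8 = 3381.0 m/s.
m₀/m_f = exp(Δv / v_e) = exp(3480 / 3381.0) = exp(1.0293) = 2.7991.
m_f = 22,100 / 2.7991 = 7,895.39 kg, so propellant = m₀ − m_f = 22,100 − 7,895.39 = 14,204.61 kg.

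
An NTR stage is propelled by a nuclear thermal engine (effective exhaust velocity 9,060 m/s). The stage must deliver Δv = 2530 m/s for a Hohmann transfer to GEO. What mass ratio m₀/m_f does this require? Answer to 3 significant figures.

mass ratio ≈ 1.32

m₀/m_f = exp(Δv / v_e) = exp(2530 / 9060.0) = exp(0.2792) = 1.3221.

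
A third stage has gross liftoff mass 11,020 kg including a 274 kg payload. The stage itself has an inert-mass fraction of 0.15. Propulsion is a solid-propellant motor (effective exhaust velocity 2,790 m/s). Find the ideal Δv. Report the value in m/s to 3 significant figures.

Δv ≈ 4930 m/s

Stage wet mass = m₀ − payload = 11,020 − 274 = 10,746 kg.
Stage dry mass = ε × stage wet mass = 0.15 × 10,746 = 1,611.9 kg.
Burnout mass m_f = stage dry + payload = 1,611.9 + 274 = 1,885.9 kg.
Δv = v_e · ln(11,020/1,885.9) = 2790.0 × ln(5.843) = 2790.0 × 1.7653 ≈ 4925 m/s.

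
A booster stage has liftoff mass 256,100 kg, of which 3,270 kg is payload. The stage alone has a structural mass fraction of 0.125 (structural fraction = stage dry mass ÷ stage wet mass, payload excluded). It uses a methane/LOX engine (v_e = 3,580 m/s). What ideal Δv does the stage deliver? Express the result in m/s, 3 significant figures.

Δv ≈ 7140 m/s

Stage wet mass = m₀ − payload = 256,100 − 3,270 = 252,830 kg.
Stage dry mass = ε × stage wet mass = 0.125 × 252,830 = 31,603.8 kg.
Burnout mass m_f = stage dry + payload = 31,603.8 + 3,270 = 34,873.8 kg.
Using Δv = v_e ln(m₀/m_f): Δv = v_e · ln(256,100/34,873.8) = 3580.0 × ln(7.344) = 3580.0 × 1.9938 ≈ 7138 m/s.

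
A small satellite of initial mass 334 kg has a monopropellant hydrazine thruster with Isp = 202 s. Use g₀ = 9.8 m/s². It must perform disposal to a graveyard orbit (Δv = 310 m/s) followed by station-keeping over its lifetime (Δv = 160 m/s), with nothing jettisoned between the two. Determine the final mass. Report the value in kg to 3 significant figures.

v_e = Isp · g₀ = 202 × 9.8 = 1979.6 m/s.
After the first burn: m = 334 × exp(−310/1979.6) = 334 × 0.85505 = 285.587 kg.
After the second burn: m = 285.587 × exp(−160/1979.6) = 285.587 × 0.92236 = 263.414 kg.

final mass ≈ 263 kg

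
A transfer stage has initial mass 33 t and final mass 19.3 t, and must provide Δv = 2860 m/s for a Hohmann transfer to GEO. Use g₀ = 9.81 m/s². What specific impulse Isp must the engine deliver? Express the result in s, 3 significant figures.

ln(m₀/m_f) = ln(33000/19300) = ln(1.71) = 0.5364.
Using Δv = v_e ln(m₀/m_f): v_e = Δv / ln(m₀/m_f) = 2860 / 0.5364 = 5331.8 m/s.
Isp = v_e / g₀ = 5331.8 / 9.81 = 543.5 s.

Isp ≈ 544 s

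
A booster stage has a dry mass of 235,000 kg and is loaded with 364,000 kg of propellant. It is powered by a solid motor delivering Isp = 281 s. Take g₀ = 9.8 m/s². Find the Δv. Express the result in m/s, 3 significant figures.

Δv ≈ 2580 m/s

v_e = Isp · g₀ = 281 × 9.8 = 2753.8 m/s.
m₀ = m_dry + m_prop = 235,000 + 364,000 = 599,000 kg.
Rocket equation: Δv = v_e · ln(m₀/m_f) = 2753.8 × ln(2.549) = 2753.8 × 0.9357 ≈ 2576.7 m/s.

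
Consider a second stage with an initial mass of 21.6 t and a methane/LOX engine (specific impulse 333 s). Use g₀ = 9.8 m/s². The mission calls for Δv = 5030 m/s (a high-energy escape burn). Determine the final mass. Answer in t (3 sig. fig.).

final mass ≈ 4.62 t

v_e = Isp · g₀ = 333 × 9.8 = 3263.4 m/s.
From the ideal rocket equation, m₀/m_f = exp(Δv / v_e) = exp(5030 / 3263.4) = exp(1.5413) = 4.6708.
m_f = m₀ / 4.6708 = 21.6 / 4.6708 = 4.62448 t.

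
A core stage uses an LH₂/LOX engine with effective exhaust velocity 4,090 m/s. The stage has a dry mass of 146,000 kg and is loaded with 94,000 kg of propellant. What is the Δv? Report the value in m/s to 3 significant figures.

Δv ≈ 2030 m/s

m₀ = m_dry + m_prop = 146,000 + 94,000 = 240,000 kg.
Rocket equation: Δv = v_e · ln(m₀/m_f) = 4090.0 × ln(1.644) = 4090.0 × 0.4970 ≈ 2032.9 m/s.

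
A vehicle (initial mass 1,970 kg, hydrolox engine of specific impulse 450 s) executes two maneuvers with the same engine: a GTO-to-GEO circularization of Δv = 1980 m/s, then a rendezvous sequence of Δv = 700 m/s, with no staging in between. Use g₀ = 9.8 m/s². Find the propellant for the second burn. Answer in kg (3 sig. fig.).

propellant for the second burn ≈ 185 kg

v_e = Isp · g₀ = 450 × 9.8 = 4410.0 m/s.
After the first burn: m = 1970 × exp(−1980/4410.0) = 1970 × 0.63828 = 1,257.41 kg.
After the second burn: m = 1,257.41 × exp(−700/4410.0) = 1,257.41 × 0.85323 = 1,072.86 kg.
Second-burn propellant = 1,257.41 − 1,072.86 = 184.55 kg.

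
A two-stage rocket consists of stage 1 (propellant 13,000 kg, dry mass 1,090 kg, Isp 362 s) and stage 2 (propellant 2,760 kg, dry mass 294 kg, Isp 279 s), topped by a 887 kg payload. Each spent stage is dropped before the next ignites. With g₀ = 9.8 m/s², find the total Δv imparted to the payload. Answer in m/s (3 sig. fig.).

Δv ≈ 7820 m/s

Ignition mass of stage 1 = 13,000+1,090 + 2,760+294 + 887 = 18,031 kg.
Stage 1: m₀ = 18,031 kg, m_f = 18,031 − 13,000 = 5,031 kg; Δv = 362×9.8×ln(3.584) = 3547.6×1.2765 ≈ 4528 m/s.
Stage 2: m₀ = 3,941 kg, m_f = 3,941 − 2,760 = 1,181 kg; Δv = 279×9.8×ln(3.337) = 2734.2×1.2051 ≈ 3295 m/s.
Total Δv = 4528 + 3295 = 7823 m/s.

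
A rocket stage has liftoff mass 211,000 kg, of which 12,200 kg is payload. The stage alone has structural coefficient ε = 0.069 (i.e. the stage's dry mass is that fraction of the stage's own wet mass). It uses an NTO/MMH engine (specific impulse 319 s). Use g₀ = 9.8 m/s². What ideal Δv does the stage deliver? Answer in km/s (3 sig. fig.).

Stage wet mass = m₀ − payload = 211,000 − 12,200 = 198,800 kg.
Stage dry mass = ε × stage wet mass = 0.069 × 198,800 = 13,717.2 kg.
Burnout mass m_f = stage dry + payload = 13,717.2 + 12,200 = 25,917.2 kg.
v_e = Isp · g₀ = 319 × 9.8 = 3126.2 m/s.
Using Δv = v_e ln(m₀/m_f): Δv = v_e · ln(211,000/25,917.2) = 3126.2 × ln(8.141) = 3126.2 × 2.0970 ≈ 6555 m/s.

Δv ≈ 6.56 km/s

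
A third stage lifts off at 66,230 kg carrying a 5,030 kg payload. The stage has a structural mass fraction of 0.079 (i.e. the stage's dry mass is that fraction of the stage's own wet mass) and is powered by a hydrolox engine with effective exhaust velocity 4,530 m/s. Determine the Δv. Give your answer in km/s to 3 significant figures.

Δv ≈ 8.63 km/s

Stage wet mass = m₀ − payload = 66,230 − 5,030 = 61,200 kg.
Stage dry mass = ε × stage wet mass = 0.079 × 61,200 = 4,834.8 kg.
Burnout mass m_f = stage dry + payload = 4,834.8 + 5,030 = 9,864.8 kg.
By the Tsiolkovsky rocket equation, Δv = v_e · ln(66,230/9,864.8) = 4530.0 × ln(6.714) = 4530.0 × 1.9042 ≈ 8626 m/s.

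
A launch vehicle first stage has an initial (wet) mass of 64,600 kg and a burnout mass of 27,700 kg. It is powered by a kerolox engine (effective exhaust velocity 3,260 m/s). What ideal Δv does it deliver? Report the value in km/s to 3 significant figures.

By the Tsiolkovsky rocket equation, Δv = v_e · ln(m₀/m_f) = 3260.0 × ln(2.332) = 3260.0 × 0.8468 ≈ 2760.5 m/s.

Δv ≈ 2.76 km/s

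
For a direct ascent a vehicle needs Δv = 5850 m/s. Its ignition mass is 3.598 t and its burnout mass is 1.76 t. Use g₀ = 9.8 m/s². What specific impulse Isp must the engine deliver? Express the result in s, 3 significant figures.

Isp ≈ 835 s

ln(m₀/m_f) = ln(3598/1760) = ln(2.044) = 0.7151.
v_e = Δv / ln(m₀/m_f) = 5850 / 0.7151 = 8181.1 m/s.
Isp = v_e / g₀ = 8181.1 / 9.8 = 834.8 s.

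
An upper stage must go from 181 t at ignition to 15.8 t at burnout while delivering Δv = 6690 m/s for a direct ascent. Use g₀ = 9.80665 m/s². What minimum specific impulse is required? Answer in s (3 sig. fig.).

ln(m₀/m_f) = ln(181000/15800) = ln(11.46) = 2.4385.
By the Tsiolkovsky rocket equation, v_e = Δv / ln(m₀/m_f) = 6690 / 2.4385 = 2743.5 m/s.
Isp = v_e / g₀ = 2743.5 / 9.80665 = 279.8 s.

Isp ≈ 280 s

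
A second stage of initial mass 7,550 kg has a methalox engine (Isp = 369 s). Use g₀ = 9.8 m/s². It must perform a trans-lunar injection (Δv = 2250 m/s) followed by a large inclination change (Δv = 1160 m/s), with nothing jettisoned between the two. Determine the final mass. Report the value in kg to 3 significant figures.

final mass ≈ 2940 kg

v_e = Isp · g₀ = 369 × 9.8 = 3616.2 m/s.
After the first burn: m = 7550 × exp(−2250/3616.2) = 7550 × 0.53676 = 4,052.54 kg.
After the second burn: m = 4,052.54 × exp(−1160/3616.2) = 4,052.54 × 0.72558 = 2,940.44 kg.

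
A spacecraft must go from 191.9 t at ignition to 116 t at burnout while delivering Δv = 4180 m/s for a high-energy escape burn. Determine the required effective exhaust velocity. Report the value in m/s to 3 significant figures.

v_e ≈ 8300 m/s

ln(m₀/m_f) = ln(191900/116000) = ln(1.654) = 0.5034.
v_e = Δv / ln(m₀/m_f) = 4180 / 0.5034 = 8303.8 m/s.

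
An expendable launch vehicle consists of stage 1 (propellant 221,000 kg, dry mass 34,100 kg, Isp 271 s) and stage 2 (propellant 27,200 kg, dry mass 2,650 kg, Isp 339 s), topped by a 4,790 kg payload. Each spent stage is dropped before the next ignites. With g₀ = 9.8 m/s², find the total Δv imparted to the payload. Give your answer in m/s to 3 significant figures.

Ignition mass of stage 1 = 221,000+34,100 + 27,200+2,650 + 4,790 = 289,740 kg.
Stage 1: m₀ = 289,740 kg, m_f = 289,740 − 221,000 = 68,740 kg; Δv = 271×9.8×ln(4.215) = 2655.8×1.4387 ≈ 3821 m/s.
Stage 2: m₀ = 34,640 kg, m_f = 34,640 − 27,200 = 7,440 kg; Δv = 339×9.8×ln(4.656) = 3322.2×1.5381 ≈ 5110 m/s.
Total Δv = 3821 + 5110 = 8931 m/s.

Δv ≈ 8930 m/s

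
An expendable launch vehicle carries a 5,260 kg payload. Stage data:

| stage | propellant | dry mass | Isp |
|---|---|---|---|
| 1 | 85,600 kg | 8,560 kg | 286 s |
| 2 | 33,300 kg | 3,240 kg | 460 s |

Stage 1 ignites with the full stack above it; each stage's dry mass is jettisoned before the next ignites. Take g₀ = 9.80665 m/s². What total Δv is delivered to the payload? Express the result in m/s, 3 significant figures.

Δv ≈ 9970 m/s

Ignition mass of stage 1 = 85,600+8,560 + 33,300+3,240 + 5,260 = 135,960 kg.
Stage 1: m₀ = 135,960 kg, m_f = 135,960 − 85,600 = 50,360 kg; Δv = 286×9.80665×ln(2.7) = 2804.7×0.9932 ≈ 2786 m/s.
Stage 2: m₀ = 41,800 kg, m_f = 41,800 − 33,300 = 8,500 kg; Δv = 460×9.80665×ln(4.918) = 4511.1×1.5928 ≈ 7185 m/s.
Total Δv = 2786 + 7185 = 9971 m/s.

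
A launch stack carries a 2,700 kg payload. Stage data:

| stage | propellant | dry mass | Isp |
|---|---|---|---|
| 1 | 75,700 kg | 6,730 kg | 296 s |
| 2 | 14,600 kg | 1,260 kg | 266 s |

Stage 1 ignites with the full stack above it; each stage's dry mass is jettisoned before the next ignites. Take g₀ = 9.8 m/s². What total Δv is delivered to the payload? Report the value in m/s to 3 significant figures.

Δv ≈ 8040 m/s

Ignition mass of stage 1 = 75,700+6,730 + 14,600+1,260 + 2,700 = 100,990 kg.
Stage 1: m₀ = 100,990 kg, m_f = 100,990 − 75,700 = 25,290 kg; Δv = 296×9.8×ln(3.993) = 2900.8×1.3846 ≈ 4016 m/s.
Stage 2: m₀ = 18,560 kg, m_f = 18,560 − 14,600 = 3,960 kg; Δv = 266×9.8×ln(4.687) = 2606.8×1.5448 ≈ 4027 m/s.
Total Δv = 4016 + 4027 = 8043 m/s.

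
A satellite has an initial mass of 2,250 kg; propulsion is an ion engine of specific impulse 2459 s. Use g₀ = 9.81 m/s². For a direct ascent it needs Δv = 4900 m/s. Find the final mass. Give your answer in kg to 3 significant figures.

final mass ≈ 1840 kg

v_e = Isp · g₀ = 2459 × 9.81 = 24122.8 m/s.
Using Δv = v_e ln(m₀/m_f): m₀/m_f = exp(Δv / v_e) = exp(4900 / 24122.8) = exp(0.2031) = 1.2252.
m_f = m₀ / 1.2252 = 2,250 / 1.2252 = 1,836.43 kg.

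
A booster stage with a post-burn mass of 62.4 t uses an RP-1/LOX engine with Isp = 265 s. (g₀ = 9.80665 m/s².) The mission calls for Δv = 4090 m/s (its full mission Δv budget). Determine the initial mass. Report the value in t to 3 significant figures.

initial mass ≈ 301 t

v_e = Isp · g₀ = 265 × 9.80665 = 2598.8 m/s.
By the Tsiolkovsky rocket equation, m₀/m_f = exp(Δv / v_e) = exp(4090 / 2598.8) = exp(1.5738) = 4.8251.
m₀ = m_f × 4.8251 = 62.4 × 4.8251 = 301.086 t.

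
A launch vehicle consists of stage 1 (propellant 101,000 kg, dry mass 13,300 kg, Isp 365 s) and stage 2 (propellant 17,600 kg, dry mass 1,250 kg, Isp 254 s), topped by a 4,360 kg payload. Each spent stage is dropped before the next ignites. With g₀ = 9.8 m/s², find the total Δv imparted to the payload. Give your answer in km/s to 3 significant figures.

Δv ≈ 8.28 km/s

Ignition mass of stage 1 = 101,000+13,300 + 17,600+1,250 + 4,360 = 137,510 kg.
Stage 1: m₀ = 137,510 kg, m_f = 137,510 − 101,000 = 36,510 kg; Δv = 365×9.8×ln(3.766) = 3577.0×1.3261 ≈ 4743 m/s.
Stage 2: m₀ = 23,210 kg, m_f = 23,210 − 17,600 = 5,610 kg; Δv = 254×9.8×ln(4.137) = 2489.2×1.4200 ≈ 3535 m/s.
Total Δv = 4743 + 3535 = 8278 m/s.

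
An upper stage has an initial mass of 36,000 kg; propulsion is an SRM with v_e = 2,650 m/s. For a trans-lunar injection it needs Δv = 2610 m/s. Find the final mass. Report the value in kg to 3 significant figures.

Using Δv = v_e ln(m₀/m_f): m₀/m_f = exp(Δv / v_e) = exp(2610 / 2650.0) = exp(0.9849) = 2.6776.
m_f = m₀ / 2.6776 = 36,000 / 2.6776 = 13,444.9 kg.

final mass ≈ 13400 kg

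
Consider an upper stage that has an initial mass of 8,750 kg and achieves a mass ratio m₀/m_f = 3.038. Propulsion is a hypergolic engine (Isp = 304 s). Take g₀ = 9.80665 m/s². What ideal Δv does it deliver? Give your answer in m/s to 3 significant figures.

v_e = Isp · g₀ = 304 × 9.80665 = 2981.2 m/s.
Δv = v_e · ln(3.038) = 2981.2 × 1.1112 ≈ 3312.7 m/s.

Δv ≈ 3310 m/s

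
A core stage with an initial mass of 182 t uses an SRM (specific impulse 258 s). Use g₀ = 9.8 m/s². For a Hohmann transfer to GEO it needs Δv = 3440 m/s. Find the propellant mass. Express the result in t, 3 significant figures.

propellant mass ≈ 135 t

v_e = Isp · g₀ = 258 × 9.8 = 2528.4 m/s.
By the Tsiolkovsky rocket equation, m₀/m_f = exp(Δv / v_e) = exp(3440 / 2528.4) = exp(1.3605) = 3.8983.
m_f = 182 / 3.8983 = 46.687 t, so propellant = m₀ − m_f = 182 − 46.687 = 135.313 t.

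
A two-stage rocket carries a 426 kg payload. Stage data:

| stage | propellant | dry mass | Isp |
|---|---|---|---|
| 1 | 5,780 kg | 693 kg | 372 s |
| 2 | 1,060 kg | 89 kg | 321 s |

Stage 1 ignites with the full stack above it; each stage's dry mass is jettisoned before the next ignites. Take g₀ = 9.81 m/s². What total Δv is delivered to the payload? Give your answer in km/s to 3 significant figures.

Ignition mass of stage 1 = 5,780+693 + 1,060+89 + 426 = 8,048 kg.
Stage 1: m₀ = 8,048 kg, m_f = 8,048 − 5,780 = 2,268 kg; Δv = 372×9.81×ln(3.549) = 3649.3×1.2665 ≈ 4622 m/s.
Stage 2: m₀ = 1,575 kg, m_f = 1,575 − 1,060 = 515 kg; Δv = 321×9.81×ln(3.058) = 3149.0×1.1178 ≈ 3520 m/s.
Total Δv = 4622 + 3520 = 8142 m/s.

Δv ≈ 8.14 km/s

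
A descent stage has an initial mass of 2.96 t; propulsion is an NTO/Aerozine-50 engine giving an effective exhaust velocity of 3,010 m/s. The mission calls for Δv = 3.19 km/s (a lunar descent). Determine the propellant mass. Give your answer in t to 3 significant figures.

propellant mass ≈ 1.93 t

By the Tsiolkovsky rocket equation, m₀/m_f = exp(Δv / v_e) = exp(3190 / 3010.0) = exp(1.0598) = 2.8858.
m_f = 2.96 / 2.8858 = 1.02571 t, so propellant = m₀ − m_f = 2.96 − 1.02571 = 1.93429 t.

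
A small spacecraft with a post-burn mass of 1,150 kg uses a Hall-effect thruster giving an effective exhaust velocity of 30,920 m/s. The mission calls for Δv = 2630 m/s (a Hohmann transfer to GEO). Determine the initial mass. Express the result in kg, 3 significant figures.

m₀/m_f = exp(Δv / v_e) = exp(2630 / 30920.0) = exp(0.0851) = 1.0888.
m₀ = m_f × 1.0888 = 1,150 × 1.0888 = 1,252.12 kg.

initial mass ≈ 1250 kg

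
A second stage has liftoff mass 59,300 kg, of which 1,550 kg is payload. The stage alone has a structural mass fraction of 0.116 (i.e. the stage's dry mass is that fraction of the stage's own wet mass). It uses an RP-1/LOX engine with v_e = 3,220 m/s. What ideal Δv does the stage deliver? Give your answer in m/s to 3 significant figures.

Δv ≈ 6350 m/s

Stage wet mass = m₀ − payload = 59,300 − 1,550 = 57,750 kg.
Stage dry mass = ε × stage wet mass = 0.116 × 57,750 = 6,699 kg.
Burnout mass m_f = stage dry + payload = 6,699 + 1,550 = 8,249 kg.
Using Δv = v_e ln(m₀/m_f): Δv = v_e · ln(59,300/8,249) = 3220.0 × ln(7.189) = 3220.0 × 1.9725 ≈ 6352 m/s.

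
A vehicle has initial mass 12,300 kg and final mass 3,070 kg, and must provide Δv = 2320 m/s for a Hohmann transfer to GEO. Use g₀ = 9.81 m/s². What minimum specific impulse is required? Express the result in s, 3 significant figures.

ln(m₀/m_f) = ln(12300/3070) = ln(4.007) = 1.3879.
From the ideal rocket equation, v_e = Δv / ln(m₀/m_f) = 2320 / 1.3879 = 1671.6 m/s.
Isp = v_e / g₀ = 1671.6 / 9.81 = 170.4 s.

Isp ≈ 170 s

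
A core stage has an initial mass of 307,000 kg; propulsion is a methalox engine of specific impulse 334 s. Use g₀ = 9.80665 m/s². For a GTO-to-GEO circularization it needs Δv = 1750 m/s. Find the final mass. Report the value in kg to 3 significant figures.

v_e = Isp · g₀ = 334 × 9.80665 = 3275.4 m/s.
m₀/m_f = exp(Δv / v_e) = exp(1750 / 3275.4) = exp(0.5343) = 1.7062.
m_f = m₀ / 1.7062 = 307,000 / 1.7062 = 179,932 kg.

final mass ≈ 180000 kg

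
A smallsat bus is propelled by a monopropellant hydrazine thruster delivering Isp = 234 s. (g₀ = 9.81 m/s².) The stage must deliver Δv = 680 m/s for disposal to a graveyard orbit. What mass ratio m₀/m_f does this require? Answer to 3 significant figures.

mass ratio ≈ 1.34

v_e = Isp · g₀ = 234 × 9.81 = 2295.5 m/s.
By the Tsiolkovsky rocket equation, m₀/m_f = exp(Δv / v_e) = exp(680 / 2295.5) = exp(0.2962) = 1.3448.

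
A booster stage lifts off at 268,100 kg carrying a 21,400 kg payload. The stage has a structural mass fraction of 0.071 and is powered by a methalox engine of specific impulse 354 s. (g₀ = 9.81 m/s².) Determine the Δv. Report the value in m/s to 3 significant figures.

Stage wet mass = m₀ − payload = 268,100 − 21,400 = 246,700 kg.
Stage dry mass = ε × stage wet mass = 0.071 × 246,700 = 17,515.7 kg.
Burnout mass m_f = stage dry + payload = 17,515.7 + 21,400 = 38,915.7 kg.
v_e = Isp · g₀ = 354 × 9.81 = 3472.7 m/s.
By the Tsiolkovsky rocket equation, Δv = v_e · ln(268,100/38,915.7) = 3472.7 × ln(6.889) = 3472.7 × 1.9300 ≈ 6702 m/s.

Δv ≈ 6700 m/s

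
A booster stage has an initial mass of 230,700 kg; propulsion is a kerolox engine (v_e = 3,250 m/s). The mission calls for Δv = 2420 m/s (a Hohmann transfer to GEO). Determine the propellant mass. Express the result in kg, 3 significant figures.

Rocket equation: m₀/m_f = exp(Δv / v_e) = exp(2420 / 3250.0) = exp(0.7446) = 2.1056.
m_f = 230,700 / 2.1056 = 109,565 kg, so propellant = m₀ − m_f = 230,700 − 109,565 = 121,135 kg.

propellant mass ≈ 121000 kg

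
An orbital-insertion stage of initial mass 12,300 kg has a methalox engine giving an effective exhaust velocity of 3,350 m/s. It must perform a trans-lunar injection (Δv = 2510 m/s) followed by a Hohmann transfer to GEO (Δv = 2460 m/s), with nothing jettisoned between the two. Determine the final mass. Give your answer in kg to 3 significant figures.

After the first burn: m = 12300 × exp(−2510/3350.0) = 12300 × 0.47272 = 5,814.46 kg.
After the second burn: m = 5,814.46 × exp(−2460/3350.0) = 5,814.46 × 0.47983 = 2,789.95 kg.

final mass ≈ 2790 kg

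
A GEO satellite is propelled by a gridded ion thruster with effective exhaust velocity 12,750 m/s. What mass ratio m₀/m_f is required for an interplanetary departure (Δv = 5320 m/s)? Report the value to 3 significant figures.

mass ratio ≈ 1.52

m₀/m_f = exp(Δv / v_e) = exp(5320 / 12750.0) = exp(0.4173) = 1.5178.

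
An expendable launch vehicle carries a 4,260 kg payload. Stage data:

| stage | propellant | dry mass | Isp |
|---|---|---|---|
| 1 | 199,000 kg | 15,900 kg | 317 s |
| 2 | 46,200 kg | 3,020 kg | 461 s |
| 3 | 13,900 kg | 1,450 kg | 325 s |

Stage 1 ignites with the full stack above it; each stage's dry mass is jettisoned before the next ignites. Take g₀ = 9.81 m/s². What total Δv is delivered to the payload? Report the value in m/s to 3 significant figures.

Ignition mass of stage 1 = 199,000+15,900 + 46,200+3,020 + 13,900+1,450 + 4,260 = 283,730 kg.
Stage 1: m₀ = 283,730 kg, m_f = 283,730 − 199,000 = 84,730 kg; Δv = 317×9.81×ln(3.349) = 3109.8×1.2086 ≈ 3758 m/s.
Stage 2: m₀ = 68,830 kg, m_f = 68,830 − 46,200 = 22,630 kg; Δv = 461×9.81×ln(3.042) = 4522.4×1.1124 ≈ 5031 m/s.
Stage 3: m₀ = 19,610 kg, m_f = 19,610 − 13,900 = 5,710 kg; Δv = 325×9.81×ln(3.434) = 3188.2×1.2338 ≈ 3934 m/s.
Total Δv = 3758 + 5031 + 3934 = 12723 m/s.

Δv ≈ 12700 m/s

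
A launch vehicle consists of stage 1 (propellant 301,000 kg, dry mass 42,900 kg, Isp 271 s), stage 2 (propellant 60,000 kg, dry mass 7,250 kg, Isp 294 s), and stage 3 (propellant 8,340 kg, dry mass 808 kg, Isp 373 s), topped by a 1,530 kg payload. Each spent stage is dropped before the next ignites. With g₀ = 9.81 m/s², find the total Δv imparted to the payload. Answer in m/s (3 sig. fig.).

Ignition mass of stage 1 = 301,000+42,900 + 60,000+7,250 + 8,340+808 + 1,530 = 421,828 kg.
Stage 1: m₀ = 421,828 kg, m_f = 421,828 − 301,000 = 120,828 kg; Δv = 271×9.81×ln(3.491) = 2658.5×1.2502 ≈ 3324 m/s.
Stage 2: m₀ = 77,928 kg, m_f = 77,928 − 60,000 = 17,928 kg; Δv = 294×9.81×ln(4.347) = 2884.1×1.4694 ≈ 4238 m/s.
Stage 3: m₀ = 10,678 kg, m_f = 10,678 − 8,340 = 2,338 kg; Δv = 373×9.81×ln(4.567) = 3659.1×1.5189 ≈ 5558 m/s.
Total Δv = 3324 + 4238 + 5558 = 13120 m/s.

Δv ≈ 13100 m/s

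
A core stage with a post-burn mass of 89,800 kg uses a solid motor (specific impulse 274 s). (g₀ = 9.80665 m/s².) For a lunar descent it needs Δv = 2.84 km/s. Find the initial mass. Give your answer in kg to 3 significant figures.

v_e = Isp · g₀ = 274 × 9.80665 = 2687.0 m/s.
m₀/m_f = exp(Δv / v_e) = exp(2840 / 2687.0) = exp(1.0569) = 2.8775.
m₀ = m_f × 2.8775 = 89,800 × 2.8775 = 258,400 kg.

initial mass ≈ 258000 kg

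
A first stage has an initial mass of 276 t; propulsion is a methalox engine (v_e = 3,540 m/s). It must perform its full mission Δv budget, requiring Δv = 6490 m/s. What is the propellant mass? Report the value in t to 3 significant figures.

From the ideal rocket equation, m₀/m_f = exp(Δv / v_e) = exp(6490 / 3540.0) = exp(1.8333) = 6.2547.
m_f = 276 / 6.2547 = 44.1268 t, so propellant = m₀ − m_f = 276 − 44.1268 = 231.8732 t.

propellant mass ≈ 232 t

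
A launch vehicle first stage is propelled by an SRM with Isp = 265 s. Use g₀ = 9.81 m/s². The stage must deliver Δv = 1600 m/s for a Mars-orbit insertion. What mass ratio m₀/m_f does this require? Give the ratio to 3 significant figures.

v_e = Isp · g₀ = 265 × 9.81 = 2599.7 m/s.
m₀/m_f = exp(Δv / v_e) = exp(1600 / 2599.7) = exp(0.6155) = 1.8505.

mass ratio ≈ 1.85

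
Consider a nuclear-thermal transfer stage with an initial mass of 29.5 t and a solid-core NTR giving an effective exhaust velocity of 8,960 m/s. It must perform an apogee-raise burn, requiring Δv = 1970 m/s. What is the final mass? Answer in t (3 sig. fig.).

final mass ≈ 23.7 t

By the Tsiolkovsky rocket equation, m₀/m_f = exp(Δv / v_e) = exp(1970 / 8960.0) = exp(0.2199) = 1.2459.
m_f = m₀ / 1.2459 = 29.5 / 1.2459 = 23.6777 t.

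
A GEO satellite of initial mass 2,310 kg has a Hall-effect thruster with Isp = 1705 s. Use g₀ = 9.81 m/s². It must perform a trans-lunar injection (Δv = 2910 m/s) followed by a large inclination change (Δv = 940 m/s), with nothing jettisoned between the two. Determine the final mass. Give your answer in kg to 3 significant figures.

final mass ≈ 1840 kg

v_e = Isp · g₀ = 1705 × 9.81 = 16726.0 m/s.
After the first burn: m = 2310 × exp(−2910/16726.0) = 2310 × 0.84031 = 1,941.12 kg.
After the second burn: m = 1,941.12 × exp(−940/16726.0) = 1,941.12 × 0.94535 = 1,835.04 kg.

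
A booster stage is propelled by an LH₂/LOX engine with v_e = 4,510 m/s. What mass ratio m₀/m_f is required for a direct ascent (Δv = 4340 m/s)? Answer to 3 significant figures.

m₀/m_f = exp(Δv / v_e) = exp(4340 / 4510.0) = exp(0.9623) = 2.6177.

mass ratio ≈ 2.62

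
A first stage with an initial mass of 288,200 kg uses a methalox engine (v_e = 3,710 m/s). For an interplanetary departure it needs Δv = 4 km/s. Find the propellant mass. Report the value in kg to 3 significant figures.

propellant mass ≈ 190000 kg

Rocket equation: m₀/m_f = exp(Δv / v_e) = exp(4000 / 3710.0) = exp(1.0782) = 2.9393.
m_f = 288,200 / 2.9393 = 98,050.6 kg, so propellant = m₀ − m_f = 288,200 − 98,050.6 = 190,149.4 kg.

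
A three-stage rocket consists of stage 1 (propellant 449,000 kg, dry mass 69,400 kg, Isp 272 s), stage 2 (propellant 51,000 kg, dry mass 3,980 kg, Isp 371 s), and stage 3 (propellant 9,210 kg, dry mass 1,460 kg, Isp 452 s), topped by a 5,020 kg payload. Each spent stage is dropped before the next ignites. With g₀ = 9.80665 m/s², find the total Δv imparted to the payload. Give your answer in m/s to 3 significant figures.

Ignition mass of stage 1 = 449,000+69,400 + 51,000+3,980 + 9,210+1,460 + 5,020 = 589,070 kg.
Stage 1: m₀ = 589,070 kg, m_f = 589,070 − 449,000 = 140,070 kg; Δv = 272×9.80665×ln(4.206) = 2667.4×1.4364 ≈ 3831 m/s.
Stage 2: m₀ = 70,670 kg, m_f = 70,670 − 51,000 = 19,670 kg; Δv = 371×9.80665×ln(3.593) = 3638.3×1.2789 ≈ 4653 m/s.
Stage 3: m₀ = 15,690 kg, m_f = 15,690 − 9,210 = 6,480 kg; Δv = 452×9.80665×ln(2.421) = 4432.6×0.8843 ≈ 3920 m/s.
Total Δv = 3831 + 4653 + 3920 = 12404 m/s.

Δv ≈ 12400 m/s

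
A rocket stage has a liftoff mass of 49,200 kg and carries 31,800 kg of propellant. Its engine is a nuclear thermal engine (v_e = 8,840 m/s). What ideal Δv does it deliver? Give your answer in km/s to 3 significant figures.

m_f = m₀ − m_prop = 49,200 − 31,800 = 17,400 kg.
Rocket equation: Δv = v_e · ln(m₀/m_f) = 8840.0 × ln(2.828) = 8840.0 × 1.0394 ≈ 9188.5 m/s.

Δv ≈ 9.19 km/s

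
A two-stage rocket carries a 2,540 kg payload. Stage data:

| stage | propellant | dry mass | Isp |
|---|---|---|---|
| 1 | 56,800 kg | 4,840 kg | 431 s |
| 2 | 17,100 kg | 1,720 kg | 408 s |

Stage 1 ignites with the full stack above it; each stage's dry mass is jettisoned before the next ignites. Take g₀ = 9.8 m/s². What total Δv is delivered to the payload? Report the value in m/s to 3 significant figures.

Δv ≈ 11300 m/s

Ignition mass of stage 1 = 56,800+4,840 + 17,100+1,720 + 2,540 = 83,000 kg.
Stage 1: m₀ = 83,000 kg, m_f = 83,000 − 56,800 = 26,200 kg; Δv = 431×9.8×ln(3.168) = 4223.8×1.1531 ≈ 4870 m/s.
Stage 2: m₀ = 21,360 kg, m_f = 21,360 − 17,100 = 4,260 kg; Δv = 408×9.8×ln(5.014) = 3998.4×1.6123 ≈ 6446 m/s.
Total Δv = 4870 + 6446 = 11316 m/s.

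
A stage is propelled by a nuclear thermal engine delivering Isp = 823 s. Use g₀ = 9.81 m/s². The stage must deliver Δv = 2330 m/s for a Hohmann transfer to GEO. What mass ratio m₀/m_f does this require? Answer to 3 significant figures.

v_e = Isp · g₀ = 823 × 9.81 = 8073.6 m/s.
m₀/m_f = exp(Δv / v_e) = exp(2330 / 8073.6) = exp(0.2886) = 1.3345.

mass ratio ≈ 1.33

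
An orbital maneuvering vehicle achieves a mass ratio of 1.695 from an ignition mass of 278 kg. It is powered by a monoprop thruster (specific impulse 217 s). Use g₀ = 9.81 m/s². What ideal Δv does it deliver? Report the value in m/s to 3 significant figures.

v_e = Isp · g₀ = 217 × 9.81 = 2128.8 m/s.
Δv = v_e · ln(1.695) = 2128.8 × 0.5277 ≈ 1123.3 m/s.

Δv ≈ 1120 m/s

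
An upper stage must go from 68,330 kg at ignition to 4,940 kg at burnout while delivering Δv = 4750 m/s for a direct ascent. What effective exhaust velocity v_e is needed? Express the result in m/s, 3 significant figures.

v_e ≈ 1810 m/s

ln(m₀/m_f) = ln(68330/4940) = ln(13.83) = 2.6270.
Using Δv = v_e ln(m₀/m_f): v_e = Δv / ln(m₀/m_f) = 4750 / 2.6270 = 1808.2 m/s.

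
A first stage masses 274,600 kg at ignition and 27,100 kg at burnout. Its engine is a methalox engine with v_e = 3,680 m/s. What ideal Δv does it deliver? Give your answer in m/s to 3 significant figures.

By the Tsiolkovsky rocket equation, Δv = v_e · ln(m₀/m_f) = 3680.0 × ln(10.13) = 3680.0 × 2.3158 ≈ 8522.1 m/s.

Δv ≈ 8520 m/s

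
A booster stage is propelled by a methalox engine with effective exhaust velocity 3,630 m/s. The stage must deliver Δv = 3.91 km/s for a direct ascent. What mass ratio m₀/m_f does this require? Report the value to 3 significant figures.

m₀/m_f = exp(Δv / v_e) = exp(3910 / 3630.0) = exp(1.0771) = 2.9363.

mass ratio ≈ 2.94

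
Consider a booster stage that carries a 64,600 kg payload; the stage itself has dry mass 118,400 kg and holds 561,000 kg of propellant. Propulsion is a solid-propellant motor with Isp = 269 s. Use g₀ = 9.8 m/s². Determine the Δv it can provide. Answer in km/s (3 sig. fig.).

Δv ≈ 3.70 km/s

v_e = Isp · g₀ = 269 × 9.8 = 2636.2 m/s.
m₀ = payload + dry + propellant = 64,600 + 118,400 + 561,000 = 744,000 kg.
m_f = payload + dry = 64,600 + 118,400 = 183,000 kg.
Using Δv = v_e ln(m₀/m_f): Δv = v_e · ln(m₀/m_f) = 2636.2 × ln(4.066) = 2636.2 × 1.4026 ≈ 3697.4 m/s.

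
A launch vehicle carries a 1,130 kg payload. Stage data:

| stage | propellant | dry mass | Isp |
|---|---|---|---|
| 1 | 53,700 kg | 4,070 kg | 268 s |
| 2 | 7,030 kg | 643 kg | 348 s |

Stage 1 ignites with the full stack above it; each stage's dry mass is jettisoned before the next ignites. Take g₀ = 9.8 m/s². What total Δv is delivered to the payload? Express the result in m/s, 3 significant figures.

Ignition mass of stage 1 = 53,700+4,070 + 7,030+643 + 1,130 = 66,573 kg.
Stage 1: m₀ = 66,573 kg, m_f = 66,573 − 53,700 = 12,873 kg; Δv = 268×9.8×ln(5.172) = 2626.4×1.6432 ≈ 4316 m/s.
Stage 2: m₀ = 8,803 kg, m_f = 8,803 − 7,030 = 1,773 kg; Δv = 348×9.8×ln(4.965) = 3410.4×1.6024 ≈ 5465 m/s.
Total Δv = 4316 + 5465 = 9781 m/s.

Δv ≈ 9780 m/s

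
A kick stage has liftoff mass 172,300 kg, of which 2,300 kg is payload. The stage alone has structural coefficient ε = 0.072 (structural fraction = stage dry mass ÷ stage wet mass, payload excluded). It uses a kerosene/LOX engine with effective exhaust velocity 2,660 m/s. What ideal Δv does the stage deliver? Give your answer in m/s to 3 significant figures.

Δv ≈ 6580 m/s

Stage wet mass = m₀ − payload = 172,300 − 2,300 = 170,000 kg.
Stage dry mass = ε × stage wet mass = 0.072 × 170,000 = 12,240 kg.
Burnout mass m_f = stage dry + payload = 12,240 + 2,300 = 14,540 kg.
Rocket equation: Δv = v_e · ln(172,300/14,540) = 2660.0 × ln(11.85) = 2660.0 × 2.4723 ≈ 6576 m/s.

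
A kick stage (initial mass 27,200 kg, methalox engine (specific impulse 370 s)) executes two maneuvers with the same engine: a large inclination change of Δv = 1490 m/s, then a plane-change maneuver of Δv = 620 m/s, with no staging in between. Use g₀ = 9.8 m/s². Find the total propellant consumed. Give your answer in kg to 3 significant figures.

total propellant consumed ≈ 12000 kg

v_e = Isp · g₀ = 370 × 9.8 = 3626.0 m/s.
After the first burn: m = 27200 × exp(−1490/3626.0) = 27200 × 0.66304 = 18,034.7 kg.
After the second burn: m = 18,034.7 × exp(−620/3626.0) = 18,034.7 × 0.84283 = 15,200.2 kg.
Total propellant = m₀ − m_final = 27200 − 15,200.2 = 11,999.8 kg.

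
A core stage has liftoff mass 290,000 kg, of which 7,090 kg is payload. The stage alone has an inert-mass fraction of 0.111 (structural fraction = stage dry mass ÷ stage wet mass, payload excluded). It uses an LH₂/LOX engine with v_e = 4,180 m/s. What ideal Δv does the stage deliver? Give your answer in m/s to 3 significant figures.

Δv ≈ 8440 m/s

Stage wet mass = m₀ − payload = 290,000 − 7,090 = 282,910 kg.
Stage dry mass = ε × stage wet mass = 0.111 × 282,910 = 31,403 kg.
Burnout mass m_f = stage dry + payload = 31,403 + 7,090 = 38,493 kg.
Δv = v_e · ln(290,000/38,493) = 4180.0 × ln(7.534) = 4180.0 × 2.0194 ≈ 8441 m/s.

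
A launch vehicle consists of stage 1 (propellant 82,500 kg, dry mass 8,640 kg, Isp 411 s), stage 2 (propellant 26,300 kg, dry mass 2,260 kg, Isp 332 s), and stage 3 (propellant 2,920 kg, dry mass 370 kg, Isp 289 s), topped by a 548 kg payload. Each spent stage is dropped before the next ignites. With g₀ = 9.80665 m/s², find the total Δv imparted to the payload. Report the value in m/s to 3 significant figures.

Ignition mass of stage 1 = 82,500+8,640 + 26,300+2,260 + 2,920+370 + 548 = 123,538 kg.
Stage 1: m₀ = 123,538 kg, m_f = 123,538 − 82,500 = 41,038 kg; Δv = 411×9.80665×ln(3.01) = 4030.5×1.1021 ≈ 4442 m/s.
Stage 2: m₀ = 32,398 kg, m_f = 32,398 − 26,300 = 6,098 kg; Δv = 332×9.80665×ln(5.313) = 3255.8×1.6701 ≈ 5438 m/s.
Stage 3: m₀ = 3,838 kg, m_f = 3,838 − 2,920 = 918 kg; Δv = 289×9.80665×ln(4.181) = 2834.1×1.4305 ≈ 4054 m/s.
Total Δv = 4442 + 5438 + 4054 = 13934 m/s.

Δv ≈ 13900 m/s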